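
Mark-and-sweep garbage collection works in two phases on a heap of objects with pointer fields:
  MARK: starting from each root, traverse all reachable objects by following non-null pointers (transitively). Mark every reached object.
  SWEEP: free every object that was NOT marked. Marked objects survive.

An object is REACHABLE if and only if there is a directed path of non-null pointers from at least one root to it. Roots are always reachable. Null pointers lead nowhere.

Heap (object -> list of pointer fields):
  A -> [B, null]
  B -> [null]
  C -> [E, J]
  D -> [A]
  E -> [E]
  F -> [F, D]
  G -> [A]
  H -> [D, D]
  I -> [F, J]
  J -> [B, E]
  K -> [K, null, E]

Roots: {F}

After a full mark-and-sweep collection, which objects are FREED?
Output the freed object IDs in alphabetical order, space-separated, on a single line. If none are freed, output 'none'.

Roots: F
Mark F: refs=F D, marked=F
Mark D: refs=A, marked=D F
Mark A: refs=B null, marked=A D F
Mark B: refs=null, marked=A B D F
Unmarked (collected): C E G H I J K

Answer: C E G H I J K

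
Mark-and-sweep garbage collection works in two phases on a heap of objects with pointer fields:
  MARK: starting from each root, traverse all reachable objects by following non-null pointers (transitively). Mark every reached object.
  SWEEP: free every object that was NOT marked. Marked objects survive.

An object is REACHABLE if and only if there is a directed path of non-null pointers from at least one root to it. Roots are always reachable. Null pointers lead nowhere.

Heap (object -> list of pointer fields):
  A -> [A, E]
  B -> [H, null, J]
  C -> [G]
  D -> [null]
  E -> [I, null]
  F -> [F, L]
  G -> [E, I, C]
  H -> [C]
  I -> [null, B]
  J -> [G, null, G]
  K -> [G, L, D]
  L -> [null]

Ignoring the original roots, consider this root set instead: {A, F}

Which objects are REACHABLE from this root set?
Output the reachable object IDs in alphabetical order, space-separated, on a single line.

Roots: A F
Mark A: refs=A E, marked=A
Mark F: refs=F L, marked=A F
Mark E: refs=I null, marked=A E F
Mark L: refs=null, marked=A E F L
Mark I: refs=null B, marked=A E F I L
Mark B: refs=H null J, marked=A B E F I L
Mark H: refs=C, marked=A B E F H I L
Mark J: refs=G null G, marked=A B E F H I J L
Mark C: refs=G, marked=A B C E F H I J L
Mark G: refs=E I C, marked=A B C E F G H I J L
Unmarked (collected): D K

Answer: A B C E F G H I J L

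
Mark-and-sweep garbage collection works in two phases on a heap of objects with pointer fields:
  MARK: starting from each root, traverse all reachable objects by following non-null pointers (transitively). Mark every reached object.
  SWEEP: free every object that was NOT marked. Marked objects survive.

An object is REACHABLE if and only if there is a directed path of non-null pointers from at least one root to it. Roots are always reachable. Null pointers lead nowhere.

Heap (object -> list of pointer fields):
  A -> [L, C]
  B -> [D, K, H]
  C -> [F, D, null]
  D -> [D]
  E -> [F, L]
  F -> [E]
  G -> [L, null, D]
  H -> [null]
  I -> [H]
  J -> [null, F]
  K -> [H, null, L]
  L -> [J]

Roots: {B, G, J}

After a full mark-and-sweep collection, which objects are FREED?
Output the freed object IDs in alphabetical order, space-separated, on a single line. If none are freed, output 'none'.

Answer: A C I

Derivation:
Roots: B G J
Mark B: refs=D K H, marked=B
Mark G: refs=L null D, marked=B G
Mark J: refs=null F, marked=B G J
Mark D: refs=D, marked=B D G J
Mark K: refs=H null L, marked=B D G J K
Mark H: refs=null, marked=B D G H J K
Mark L: refs=J, marked=B D G H J K L
Mark F: refs=E, marked=B D F G H J K L
Mark E: refs=F L, marked=B D E F G H J K L
Unmarked (collected): A C I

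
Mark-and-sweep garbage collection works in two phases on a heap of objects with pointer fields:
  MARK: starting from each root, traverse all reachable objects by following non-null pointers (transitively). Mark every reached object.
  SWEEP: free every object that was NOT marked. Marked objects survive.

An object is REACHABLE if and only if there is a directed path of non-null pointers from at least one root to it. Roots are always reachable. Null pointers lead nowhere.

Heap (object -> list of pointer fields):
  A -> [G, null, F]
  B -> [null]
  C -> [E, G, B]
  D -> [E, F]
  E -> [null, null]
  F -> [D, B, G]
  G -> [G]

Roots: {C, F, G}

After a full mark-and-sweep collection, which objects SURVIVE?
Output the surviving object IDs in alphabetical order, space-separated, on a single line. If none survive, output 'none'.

Roots: C F G
Mark C: refs=E G B, marked=C
Mark F: refs=D B G, marked=C F
Mark G: refs=G, marked=C F G
Mark E: refs=null null, marked=C E F G
Mark B: refs=null, marked=B C E F G
Mark D: refs=E F, marked=B C D E F G
Unmarked (collected): A

Answer: B C D E F G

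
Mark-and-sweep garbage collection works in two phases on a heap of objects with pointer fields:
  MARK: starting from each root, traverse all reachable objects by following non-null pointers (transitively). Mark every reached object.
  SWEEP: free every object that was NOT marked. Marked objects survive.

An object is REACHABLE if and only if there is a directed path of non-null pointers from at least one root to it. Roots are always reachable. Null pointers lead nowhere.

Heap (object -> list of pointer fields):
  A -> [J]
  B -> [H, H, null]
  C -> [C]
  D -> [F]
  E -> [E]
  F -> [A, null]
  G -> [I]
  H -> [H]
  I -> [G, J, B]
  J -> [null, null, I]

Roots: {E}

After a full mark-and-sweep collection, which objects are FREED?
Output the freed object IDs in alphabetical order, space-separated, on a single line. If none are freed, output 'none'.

Answer: A B C D F G H I J

Derivation:
Roots: E
Mark E: refs=E, marked=E
Unmarked (collected): A B C D F G H I J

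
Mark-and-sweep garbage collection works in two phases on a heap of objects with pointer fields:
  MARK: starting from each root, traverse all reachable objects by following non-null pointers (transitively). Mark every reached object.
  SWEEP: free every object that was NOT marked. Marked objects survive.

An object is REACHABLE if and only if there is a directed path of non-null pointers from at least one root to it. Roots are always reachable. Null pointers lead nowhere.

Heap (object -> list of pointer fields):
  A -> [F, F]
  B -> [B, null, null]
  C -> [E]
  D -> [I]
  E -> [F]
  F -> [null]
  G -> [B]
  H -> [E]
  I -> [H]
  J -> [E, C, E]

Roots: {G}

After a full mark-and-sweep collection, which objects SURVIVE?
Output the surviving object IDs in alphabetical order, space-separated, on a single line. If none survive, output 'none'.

Answer: B G

Derivation:
Roots: G
Mark G: refs=B, marked=G
Mark B: refs=B null null, marked=B G
Unmarked (collected): A C D E F H I J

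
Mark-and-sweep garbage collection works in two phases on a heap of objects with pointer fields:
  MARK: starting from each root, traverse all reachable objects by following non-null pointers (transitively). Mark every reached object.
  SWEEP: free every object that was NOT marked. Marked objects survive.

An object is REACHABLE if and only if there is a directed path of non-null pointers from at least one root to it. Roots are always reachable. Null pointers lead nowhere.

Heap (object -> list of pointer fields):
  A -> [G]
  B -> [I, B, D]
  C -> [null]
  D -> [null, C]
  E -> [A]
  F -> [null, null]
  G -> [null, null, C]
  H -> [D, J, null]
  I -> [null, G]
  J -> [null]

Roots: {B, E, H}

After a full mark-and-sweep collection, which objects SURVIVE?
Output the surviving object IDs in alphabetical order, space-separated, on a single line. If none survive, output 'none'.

Roots: B E H
Mark B: refs=I B D, marked=B
Mark E: refs=A, marked=B E
Mark H: refs=D J null, marked=B E H
Mark I: refs=null G, marked=B E H I
Mark D: refs=null C, marked=B D E H I
Mark A: refs=G, marked=A B D E H I
Mark J: refs=null, marked=A B D E H I J
Mark G: refs=null null C, marked=A B D E G H I J
Mark C: refs=null, marked=A B C D E G H I J
Unmarked (collected): F

Answer: A B C D E G H I J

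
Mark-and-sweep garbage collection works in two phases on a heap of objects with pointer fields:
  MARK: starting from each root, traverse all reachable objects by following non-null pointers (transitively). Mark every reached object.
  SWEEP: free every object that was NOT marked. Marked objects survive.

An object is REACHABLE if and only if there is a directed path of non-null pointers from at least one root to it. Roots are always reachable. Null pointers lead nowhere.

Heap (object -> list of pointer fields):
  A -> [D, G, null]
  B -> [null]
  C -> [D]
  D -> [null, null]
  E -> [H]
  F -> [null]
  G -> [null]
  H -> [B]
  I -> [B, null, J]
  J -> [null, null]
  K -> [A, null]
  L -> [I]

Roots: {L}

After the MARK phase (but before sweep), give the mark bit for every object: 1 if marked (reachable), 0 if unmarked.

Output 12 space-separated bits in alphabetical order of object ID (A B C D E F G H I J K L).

Roots: L
Mark L: refs=I, marked=L
Mark I: refs=B null J, marked=I L
Mark B: refs=null, marked=B I L
Mark J: refs=null null, marked=B I J L
Unmarked (collected): A C D E F G H K

Answer: 0 1 0 0 0 0 0 0 1 1 0 1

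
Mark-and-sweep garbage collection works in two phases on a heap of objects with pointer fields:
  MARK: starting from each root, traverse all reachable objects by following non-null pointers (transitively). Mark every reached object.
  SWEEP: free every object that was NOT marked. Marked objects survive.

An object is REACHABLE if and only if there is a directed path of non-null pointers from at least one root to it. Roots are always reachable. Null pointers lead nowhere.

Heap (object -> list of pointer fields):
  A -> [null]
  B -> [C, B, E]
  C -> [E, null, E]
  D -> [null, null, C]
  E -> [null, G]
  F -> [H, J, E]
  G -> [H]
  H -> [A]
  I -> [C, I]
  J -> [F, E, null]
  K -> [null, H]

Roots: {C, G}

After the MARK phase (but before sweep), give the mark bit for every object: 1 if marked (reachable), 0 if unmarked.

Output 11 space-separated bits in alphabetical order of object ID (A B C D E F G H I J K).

Answer: 1 0 1 0 1 0 1 1 0 0 0

Derivation:
Roots: C G
Mark C: refs=E null E, marked=C
Mark G: refs=H, marked=C G
Mark E: refs=null G, marked=C E G
Mark H: refs=A, marked=C E G H
Mark A: refs=null, marked=A C E G H
Unmarked (collected): B D F I J K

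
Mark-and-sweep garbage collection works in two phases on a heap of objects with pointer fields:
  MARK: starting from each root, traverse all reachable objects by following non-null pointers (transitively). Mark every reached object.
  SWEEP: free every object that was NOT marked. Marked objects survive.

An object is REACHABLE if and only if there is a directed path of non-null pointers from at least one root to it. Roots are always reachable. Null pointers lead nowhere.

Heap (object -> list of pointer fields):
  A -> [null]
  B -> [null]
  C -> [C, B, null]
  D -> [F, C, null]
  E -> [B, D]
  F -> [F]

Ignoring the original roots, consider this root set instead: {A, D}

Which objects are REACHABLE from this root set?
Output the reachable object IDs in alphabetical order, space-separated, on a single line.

Roots: A D
Mark A: refs=null, marked=A
Mark D: refs=F C null, marked=A D
Mark F: refs=F, marked=A D F
Mark C: refs=C B null, marked=A C D F
Mark B: refs=null, marked=A B C D F
Unmarked (collected): E

Answer: A B C D F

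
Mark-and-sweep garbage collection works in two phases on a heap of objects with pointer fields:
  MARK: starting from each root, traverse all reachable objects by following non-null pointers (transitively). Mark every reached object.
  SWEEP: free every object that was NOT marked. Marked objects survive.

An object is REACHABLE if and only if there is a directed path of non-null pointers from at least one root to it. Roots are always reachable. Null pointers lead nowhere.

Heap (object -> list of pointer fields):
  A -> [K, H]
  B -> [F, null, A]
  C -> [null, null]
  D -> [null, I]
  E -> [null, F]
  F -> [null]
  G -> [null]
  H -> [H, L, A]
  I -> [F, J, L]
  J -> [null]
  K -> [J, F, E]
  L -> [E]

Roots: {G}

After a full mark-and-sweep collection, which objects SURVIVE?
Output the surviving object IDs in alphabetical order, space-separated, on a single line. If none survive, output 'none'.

Roots: G
Mark G: refs=null, marked=G
Unmarked (collected): A B C D E F H I J K L

Answer: G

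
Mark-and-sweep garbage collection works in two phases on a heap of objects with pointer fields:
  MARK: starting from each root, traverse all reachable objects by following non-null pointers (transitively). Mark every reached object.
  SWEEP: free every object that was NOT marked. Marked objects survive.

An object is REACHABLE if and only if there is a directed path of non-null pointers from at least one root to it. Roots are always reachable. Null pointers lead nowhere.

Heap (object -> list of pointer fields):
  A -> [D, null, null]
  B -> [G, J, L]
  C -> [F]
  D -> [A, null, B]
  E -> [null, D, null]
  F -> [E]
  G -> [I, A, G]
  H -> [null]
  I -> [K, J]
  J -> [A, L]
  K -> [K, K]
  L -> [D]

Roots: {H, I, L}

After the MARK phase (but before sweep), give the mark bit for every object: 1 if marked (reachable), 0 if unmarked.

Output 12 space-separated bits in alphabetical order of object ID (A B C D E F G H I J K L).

Roots: H I L
Mark H: refs=null, marked=H
Mark I: refs=K J, marked=H I
Mark L: refs=D, marked=H I L
Mark K: refs=K K, marked=H I K L
Mark J: refs=A L, marked=H I J K L
Mark D: refs=A null B, marked=D H I J K L
Mark A: refs=D null null, marked=A D H I J K L
Mark B: refs=G J L, marked=A B D H I J K L
Mark G: refs=I A G, marked=A B D G H I J K L
Unmarked (collected): C E F

Answer: 1 1 0 1 0 0 1 1 1 1 1 1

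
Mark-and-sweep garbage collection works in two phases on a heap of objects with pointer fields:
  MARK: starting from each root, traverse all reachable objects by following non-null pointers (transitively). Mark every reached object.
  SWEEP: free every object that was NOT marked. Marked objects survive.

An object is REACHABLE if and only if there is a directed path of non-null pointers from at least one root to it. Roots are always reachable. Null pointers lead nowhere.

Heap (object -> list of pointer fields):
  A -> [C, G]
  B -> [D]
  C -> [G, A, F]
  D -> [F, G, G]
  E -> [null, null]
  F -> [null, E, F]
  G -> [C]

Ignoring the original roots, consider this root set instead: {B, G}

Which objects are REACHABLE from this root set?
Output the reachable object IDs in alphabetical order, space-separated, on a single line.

Roots: B G
Mark B: refs=D, marked=B
Mark G: refs=C, marked=B G
Mark D: refs=F G G, marked=B D G
Mark C: refs=G A F, marked=B C D G
Mark F: refs=null E F, marked=B C D F G
Mark A: refs=C G, marked=A B C D F G
Mark E: refs=null null, marked=A B C D E F G
Unmarked (collected): (none)

Answer: A B C D E F G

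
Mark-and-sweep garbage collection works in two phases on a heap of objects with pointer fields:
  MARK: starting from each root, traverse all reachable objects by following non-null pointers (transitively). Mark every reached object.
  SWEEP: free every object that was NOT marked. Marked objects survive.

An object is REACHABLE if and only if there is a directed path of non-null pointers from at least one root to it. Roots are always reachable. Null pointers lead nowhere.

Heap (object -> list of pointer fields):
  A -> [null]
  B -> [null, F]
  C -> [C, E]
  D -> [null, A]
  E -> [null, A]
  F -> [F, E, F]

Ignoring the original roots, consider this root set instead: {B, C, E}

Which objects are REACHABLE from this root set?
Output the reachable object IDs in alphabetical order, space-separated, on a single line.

Answer: A B C E F

Derivation:
Roots: B C E
Mark B: refs=null F, marked=B
Mark C: refs=C E, marked=B C
Mark E: refs=null A, marked=B C E
Mark F: refs=F E F, marked=B C E F
Mark A: refs=null, marked=A B C E F
Unmarked (collected): D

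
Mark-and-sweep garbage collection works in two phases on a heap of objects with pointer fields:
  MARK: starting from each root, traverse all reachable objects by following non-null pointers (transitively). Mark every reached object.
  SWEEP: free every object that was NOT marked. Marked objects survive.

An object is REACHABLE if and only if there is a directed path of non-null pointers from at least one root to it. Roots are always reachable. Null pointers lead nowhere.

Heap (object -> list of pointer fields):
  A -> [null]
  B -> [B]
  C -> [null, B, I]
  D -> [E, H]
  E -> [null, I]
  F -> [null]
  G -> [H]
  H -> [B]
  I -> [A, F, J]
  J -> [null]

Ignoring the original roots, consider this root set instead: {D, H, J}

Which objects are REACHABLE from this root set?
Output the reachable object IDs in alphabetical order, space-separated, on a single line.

Answer: A B D E F H I J

Derivation:
Roots: D H J
Mark D: refs=E H, marked=D
Mark H: refs=B, marked=D H
Mark J: refs=null, marked=D H J
Mark E: refs=null I, marked=D E H J
Mark B: refs=B, marked=B D E H J
Mark I: refs=A F J, marked=B D E H I J
Mark A: refs=null, marked=A B D E H I J
Mark F: refs=null, marked=A B D E F H I J
Unmarked (collected): C G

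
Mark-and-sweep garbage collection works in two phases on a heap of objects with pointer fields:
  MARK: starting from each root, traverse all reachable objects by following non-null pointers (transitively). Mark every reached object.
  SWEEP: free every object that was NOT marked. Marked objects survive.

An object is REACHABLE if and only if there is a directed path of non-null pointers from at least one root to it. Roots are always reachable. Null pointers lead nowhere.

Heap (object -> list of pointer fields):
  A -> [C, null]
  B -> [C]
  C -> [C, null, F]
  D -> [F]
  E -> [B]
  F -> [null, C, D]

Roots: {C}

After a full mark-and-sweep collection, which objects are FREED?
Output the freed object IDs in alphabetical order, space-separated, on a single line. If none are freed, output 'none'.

Roots: C
Mark C: refs=C null F, marked=C
Mark F: refs=null C D, marked=C F
Mark D: refs=F, marked=C D F
Unmarked (collected): A B E

Answer: A B E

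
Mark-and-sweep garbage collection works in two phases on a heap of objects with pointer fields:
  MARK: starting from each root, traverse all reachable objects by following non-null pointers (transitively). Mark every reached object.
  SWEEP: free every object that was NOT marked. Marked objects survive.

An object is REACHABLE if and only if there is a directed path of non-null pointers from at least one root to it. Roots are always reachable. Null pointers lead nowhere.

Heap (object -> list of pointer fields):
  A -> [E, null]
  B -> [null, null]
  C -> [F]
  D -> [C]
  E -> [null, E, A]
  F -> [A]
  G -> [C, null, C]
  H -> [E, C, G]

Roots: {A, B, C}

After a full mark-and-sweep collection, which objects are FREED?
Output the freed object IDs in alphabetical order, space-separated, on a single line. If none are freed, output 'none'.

Answer: D G H

Derivation:
Roots: A B C
Mark A: refs=E null, marked=A
Mark B: refs=null null, marked=A B
Mark C: refs=F, marked=A B C
Mark E: refs=null E A, marked=A B C E
Mark F: refs=A, marked=A B C E F
Unmarked (collected): D G H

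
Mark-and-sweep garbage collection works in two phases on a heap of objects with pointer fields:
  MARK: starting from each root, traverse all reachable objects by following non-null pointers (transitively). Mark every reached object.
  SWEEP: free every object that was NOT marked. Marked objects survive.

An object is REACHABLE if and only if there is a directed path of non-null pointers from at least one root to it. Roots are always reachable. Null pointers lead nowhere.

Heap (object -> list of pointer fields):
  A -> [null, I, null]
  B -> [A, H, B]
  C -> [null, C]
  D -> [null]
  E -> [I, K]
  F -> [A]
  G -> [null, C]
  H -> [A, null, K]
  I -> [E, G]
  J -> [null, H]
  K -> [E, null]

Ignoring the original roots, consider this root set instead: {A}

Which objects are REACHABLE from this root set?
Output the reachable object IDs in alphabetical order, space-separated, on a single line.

Roots: A
Mark A: refs=null I null, marked=A
Mark I: refs=E G, marked=A I
Mark E: refs=I K, marked=A E I
Mark G: refs=null C, marked=A E G I
Mark K: refs=E null, marked=A E G I K
Mark C: refs=null C, marked=A C E G I K
Unmarked (collected): B D F H J

Answer: A C E G I K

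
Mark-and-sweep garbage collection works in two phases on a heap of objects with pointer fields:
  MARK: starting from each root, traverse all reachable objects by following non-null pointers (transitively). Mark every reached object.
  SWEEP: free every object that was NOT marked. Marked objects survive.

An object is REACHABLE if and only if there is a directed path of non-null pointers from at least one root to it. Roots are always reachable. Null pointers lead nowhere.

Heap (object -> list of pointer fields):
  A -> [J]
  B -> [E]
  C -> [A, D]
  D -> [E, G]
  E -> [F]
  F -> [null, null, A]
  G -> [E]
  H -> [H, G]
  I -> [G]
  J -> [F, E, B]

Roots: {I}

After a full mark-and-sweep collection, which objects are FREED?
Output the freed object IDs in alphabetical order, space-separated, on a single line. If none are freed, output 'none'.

Answer: C D H

Derivation:
Roots: I
Mark I: refs=G, marked=I
Mark G: refs=E, marked=G I
Mark E: refs=F, marked=E G I
Mark F: refs=null null A, marked=E F G I
Mark A: refs=J, marked=A E F G I
Mark J: refs=F E B, marked=A E F G I J
Mark B: refs=E, marked=A B E F G I J
Unmarked (collected): C D H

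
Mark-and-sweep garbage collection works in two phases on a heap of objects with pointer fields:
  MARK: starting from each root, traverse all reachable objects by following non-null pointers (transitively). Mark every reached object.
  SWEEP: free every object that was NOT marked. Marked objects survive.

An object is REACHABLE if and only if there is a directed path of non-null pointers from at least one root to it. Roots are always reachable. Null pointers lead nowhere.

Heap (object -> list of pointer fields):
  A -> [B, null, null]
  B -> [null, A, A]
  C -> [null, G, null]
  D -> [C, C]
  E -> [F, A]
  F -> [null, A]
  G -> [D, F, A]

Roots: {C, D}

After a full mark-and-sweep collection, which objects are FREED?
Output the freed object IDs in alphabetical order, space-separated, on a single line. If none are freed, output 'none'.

Roots: C D
Mark C: refs=null G null, marked=C
Mark D: refs=C C, marked=C D
Mark G: refs=D F A, marked=C D G
Mark F: refs=null A, marked=C D F G
Mark A: refs=B null null, marked=A C D F G
Mark B: refs=null A A, marked=A B C D F G
Unmarked (collected): E

Answer: E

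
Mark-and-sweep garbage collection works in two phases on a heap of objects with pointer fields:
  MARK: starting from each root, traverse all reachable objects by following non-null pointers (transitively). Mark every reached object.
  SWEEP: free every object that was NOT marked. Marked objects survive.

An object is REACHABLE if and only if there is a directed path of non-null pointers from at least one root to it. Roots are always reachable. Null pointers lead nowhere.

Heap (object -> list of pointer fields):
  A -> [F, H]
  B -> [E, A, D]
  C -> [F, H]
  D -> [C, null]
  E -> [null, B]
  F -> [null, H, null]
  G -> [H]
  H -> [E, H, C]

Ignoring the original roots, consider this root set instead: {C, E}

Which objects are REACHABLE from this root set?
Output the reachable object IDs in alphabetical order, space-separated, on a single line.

Answer: A B C D E F H

Derivation:
Roots: C E
Mark C: refs=F H, marked=C
Mark E: refs=null B, marked=C E
Mark F: refs=null H null, marked=C E F
Mark H: refs=E H C, marked=C E F H
Mark B: refs=E A D, marked=B C E F H
Mark A: refs=F H, marked=A B C E F H
Mark D: refs=C null, marked=A B C D E F H
Unmarked (collected): G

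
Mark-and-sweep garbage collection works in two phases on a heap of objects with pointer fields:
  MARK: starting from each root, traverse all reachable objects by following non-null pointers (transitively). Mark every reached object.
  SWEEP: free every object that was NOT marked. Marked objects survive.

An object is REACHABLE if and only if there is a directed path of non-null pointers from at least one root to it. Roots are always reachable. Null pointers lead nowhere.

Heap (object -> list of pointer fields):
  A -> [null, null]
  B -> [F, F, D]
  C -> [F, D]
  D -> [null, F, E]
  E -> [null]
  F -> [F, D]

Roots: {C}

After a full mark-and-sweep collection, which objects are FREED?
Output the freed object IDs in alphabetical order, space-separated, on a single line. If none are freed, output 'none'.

Roots: C
Mark C: refs=F D, marked=C
Mark F: refs=F D, marked=C F
Mark D: refs=null F E, marked=C D F
Mark E: refs=null, marked=C D E F
Unmarked (collected): A B

Answer: A B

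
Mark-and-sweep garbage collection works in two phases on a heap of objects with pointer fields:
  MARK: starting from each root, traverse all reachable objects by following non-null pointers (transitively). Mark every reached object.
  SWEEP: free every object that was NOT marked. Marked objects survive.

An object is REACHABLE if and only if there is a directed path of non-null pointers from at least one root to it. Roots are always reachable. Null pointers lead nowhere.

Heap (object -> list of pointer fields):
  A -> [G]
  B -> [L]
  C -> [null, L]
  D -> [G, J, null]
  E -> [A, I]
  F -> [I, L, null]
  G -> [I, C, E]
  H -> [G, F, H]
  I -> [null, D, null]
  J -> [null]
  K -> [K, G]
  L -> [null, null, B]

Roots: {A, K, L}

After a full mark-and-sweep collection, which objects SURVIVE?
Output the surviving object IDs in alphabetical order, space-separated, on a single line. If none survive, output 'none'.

Answer: A B C D E G I J K L

Derivation:
Roots: A K L
Mark A: refs=G, marked=A
Mark K: refs=K G, marked=A K
Mark L: refs=null null B, marked=A K L
Mark G: refs=I C E, marked=A G K L
Mark B: refs=L, marked=A B G K L
Mark I: refs=null D null, marked=A B G I K L
Mark C: refs=null L, marked=A B C G I K L
Mark E: refs=A I, marked=A B C E G I K L
Mark D: refs=G J null, marked=A B C D E G I K L
Mark J: refs=null, marked=A B C D E G I J K L
Unmarked (collected): F H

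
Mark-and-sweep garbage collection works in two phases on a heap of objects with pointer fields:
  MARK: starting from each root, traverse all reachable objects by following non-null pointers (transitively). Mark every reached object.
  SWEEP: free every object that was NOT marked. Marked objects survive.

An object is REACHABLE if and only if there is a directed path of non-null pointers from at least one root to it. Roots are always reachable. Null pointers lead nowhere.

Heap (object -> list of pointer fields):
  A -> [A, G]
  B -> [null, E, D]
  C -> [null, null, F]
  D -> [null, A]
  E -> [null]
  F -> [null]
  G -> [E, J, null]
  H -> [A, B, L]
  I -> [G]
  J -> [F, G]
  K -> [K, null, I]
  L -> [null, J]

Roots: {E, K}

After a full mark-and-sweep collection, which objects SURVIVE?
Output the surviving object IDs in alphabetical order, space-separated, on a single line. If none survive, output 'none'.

Roots: E K
Mark E: refs=null, marked=E
Mark K: refs=K null I, marked=E K
Mark I: refs=G, marked=E I K
Mark G: refs=E J null, marked=E G I K
Mark J: refs=F G, marked=E G I J K
Mark F: refs=null, marked=E F G I J K
Unmarked (collected): A B C D H L

Answer: E F G I J K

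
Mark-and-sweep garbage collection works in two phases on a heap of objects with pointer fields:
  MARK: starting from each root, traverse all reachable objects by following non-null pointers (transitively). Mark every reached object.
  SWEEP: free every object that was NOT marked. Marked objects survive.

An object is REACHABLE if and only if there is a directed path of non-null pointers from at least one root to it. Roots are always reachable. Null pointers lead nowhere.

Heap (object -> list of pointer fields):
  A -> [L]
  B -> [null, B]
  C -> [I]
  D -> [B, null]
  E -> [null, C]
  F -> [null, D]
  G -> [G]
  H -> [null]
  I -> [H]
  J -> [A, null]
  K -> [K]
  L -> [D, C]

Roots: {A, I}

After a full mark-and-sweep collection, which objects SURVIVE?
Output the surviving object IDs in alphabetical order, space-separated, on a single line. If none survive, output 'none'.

Roots: A I
Mark A: refs=L, marked=A
Mark I: refs=H, marked=A I
Mark L: refs=D C, marked=A I L
Mark H: refs=null, marked=A H I L
Mark D: refs=B null, marked=A D H I L
Mark C: refs=I, marked=A C D H I L
Mark B: refs=null B, marked=A B C D H I L
Unmarked (collected): E F G J K

Answer: A B C D H I L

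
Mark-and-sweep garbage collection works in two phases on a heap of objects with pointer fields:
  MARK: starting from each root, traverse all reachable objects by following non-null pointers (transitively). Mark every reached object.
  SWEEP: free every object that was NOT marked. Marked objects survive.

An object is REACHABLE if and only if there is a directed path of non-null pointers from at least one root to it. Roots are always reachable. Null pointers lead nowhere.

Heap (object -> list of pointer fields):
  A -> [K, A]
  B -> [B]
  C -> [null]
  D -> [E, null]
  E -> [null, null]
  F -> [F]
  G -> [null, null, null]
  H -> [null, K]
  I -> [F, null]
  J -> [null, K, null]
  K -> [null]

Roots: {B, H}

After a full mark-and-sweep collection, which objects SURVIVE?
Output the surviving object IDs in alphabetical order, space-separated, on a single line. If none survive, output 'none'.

Answer: B H K

Derivation:
Roots: B H
Mark B: refs=B, marked=B
Mark H: refs=null K, marked=B H
Mark K: refs=null, marked=B H K
Unmarked (collected): A C D E F G I J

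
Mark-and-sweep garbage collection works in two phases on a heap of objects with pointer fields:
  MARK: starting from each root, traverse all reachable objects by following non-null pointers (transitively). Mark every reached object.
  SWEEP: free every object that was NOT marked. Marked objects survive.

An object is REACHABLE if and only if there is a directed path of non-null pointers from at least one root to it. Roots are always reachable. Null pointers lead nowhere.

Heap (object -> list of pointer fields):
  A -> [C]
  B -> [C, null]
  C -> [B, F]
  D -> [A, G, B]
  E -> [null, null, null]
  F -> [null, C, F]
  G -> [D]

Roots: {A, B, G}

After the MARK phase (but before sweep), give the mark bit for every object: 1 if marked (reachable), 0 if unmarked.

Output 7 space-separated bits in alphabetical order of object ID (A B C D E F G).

Roots: A B G
Mark A: refs=C, marked=A
Mark B: refs=C null, marked=A B
Mark G: refs=D, marked=A B G
Mark C: refs=B F, marked=A B C G
Mark D: refs=A G B, marked=A B C D G
Mark F: refs=null C F, marked=A B C D F G
Unmarked (collected): E

Answer: 1 1 1 1 0 1 1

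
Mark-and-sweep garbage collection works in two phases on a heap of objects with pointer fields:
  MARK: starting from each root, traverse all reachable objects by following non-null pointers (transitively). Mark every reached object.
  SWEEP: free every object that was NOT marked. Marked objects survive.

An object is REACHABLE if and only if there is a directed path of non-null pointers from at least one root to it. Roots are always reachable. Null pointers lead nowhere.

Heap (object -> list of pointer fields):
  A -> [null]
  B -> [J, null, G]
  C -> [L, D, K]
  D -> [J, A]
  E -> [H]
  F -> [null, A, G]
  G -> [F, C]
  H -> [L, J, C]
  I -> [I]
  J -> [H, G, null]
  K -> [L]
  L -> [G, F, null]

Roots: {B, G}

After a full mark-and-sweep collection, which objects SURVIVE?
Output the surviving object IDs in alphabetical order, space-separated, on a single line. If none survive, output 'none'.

Roots: B G
Mark B: refs=J null G, marked=B
Mark G: refs=F C, marked=B G
Mark J: refs=H G null, marked=B G J
Mark F: refs=null A G, marked=B F G J
Mark C: refs=L D K, marked=B C F G J
Mark H: refs=L J C, marked=B C F G H J
Mark A: refs=null, marked=A B C F G H J
Mark L: refs=G F null, marked=A B C F G H J L
Mark D: refs=J A, marked=A B C D F G H J L
Mark K: refs=L, marked=A B C D F G H J K L
Unmarked (collected): E I

Answer: A B C D F G H J K L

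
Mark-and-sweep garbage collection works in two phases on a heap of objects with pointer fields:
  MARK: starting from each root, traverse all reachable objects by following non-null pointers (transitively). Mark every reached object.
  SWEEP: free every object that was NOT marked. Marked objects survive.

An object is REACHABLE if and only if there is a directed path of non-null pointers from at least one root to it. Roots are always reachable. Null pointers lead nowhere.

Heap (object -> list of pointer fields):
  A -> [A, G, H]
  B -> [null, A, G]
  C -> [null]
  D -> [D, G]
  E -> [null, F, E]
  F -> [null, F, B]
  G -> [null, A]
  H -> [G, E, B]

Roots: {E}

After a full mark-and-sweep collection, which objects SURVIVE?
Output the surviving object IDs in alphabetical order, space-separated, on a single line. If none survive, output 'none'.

Answer: A B E F G H

Derivation:
Roots: E
Mark E: refs=null F E, marked=E
Mark F: refs=null F B, marked=E F
Mark B: refs=null A G, marked=B E F
Mark A: refs=A G H, marked=A B E F
Mark G: refs=null A, marked=A B E F G
Mark H: refs=G E B, marked=A B E F G H
Unmarked (collected): C D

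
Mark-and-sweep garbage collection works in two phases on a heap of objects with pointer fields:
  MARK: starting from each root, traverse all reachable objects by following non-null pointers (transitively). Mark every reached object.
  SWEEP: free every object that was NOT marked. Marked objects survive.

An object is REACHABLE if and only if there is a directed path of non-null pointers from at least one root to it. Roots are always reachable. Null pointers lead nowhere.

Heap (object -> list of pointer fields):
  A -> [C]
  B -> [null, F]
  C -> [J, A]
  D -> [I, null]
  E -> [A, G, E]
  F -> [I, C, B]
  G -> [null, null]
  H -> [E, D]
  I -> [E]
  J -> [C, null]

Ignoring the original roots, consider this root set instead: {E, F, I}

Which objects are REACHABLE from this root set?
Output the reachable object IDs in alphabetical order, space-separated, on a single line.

Roots: E F I
Mark E: refs=A G E, marked=E
Mark F: refs=I C B, marked=E F
Mark I: refs=E, marked=E F I
Mark A: refs=C, marked=A E F I
Mark G: refs=null null, marked=A E F G I
Mark C: refs=J A, marked=A C E F G I
Mark B: refs=null F, marked=A B C E F G I
Mark J: refs=C null, marked=A B C E F G I J
Unmarked (collected): D H

Answer: A B C E F G I J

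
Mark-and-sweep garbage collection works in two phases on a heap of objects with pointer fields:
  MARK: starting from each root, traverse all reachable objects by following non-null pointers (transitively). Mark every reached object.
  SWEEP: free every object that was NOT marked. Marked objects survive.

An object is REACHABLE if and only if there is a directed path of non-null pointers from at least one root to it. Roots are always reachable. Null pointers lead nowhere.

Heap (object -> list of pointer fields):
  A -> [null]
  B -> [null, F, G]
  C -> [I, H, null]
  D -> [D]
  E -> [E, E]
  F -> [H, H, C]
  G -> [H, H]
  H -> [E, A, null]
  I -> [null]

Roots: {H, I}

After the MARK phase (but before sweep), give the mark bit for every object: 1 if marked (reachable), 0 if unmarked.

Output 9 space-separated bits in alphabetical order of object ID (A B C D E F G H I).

Answer: 1 0 0 0 1 0 0 1 1

Derivation:
Roots: H I
Mark H: refs=E A null, marked=H
Mark I: refs=null, marked=H I
Mark E: refs=E E, marked=E H I
Mark A: refs=null, marked=A E H I
Unmarked (collected): B C D F G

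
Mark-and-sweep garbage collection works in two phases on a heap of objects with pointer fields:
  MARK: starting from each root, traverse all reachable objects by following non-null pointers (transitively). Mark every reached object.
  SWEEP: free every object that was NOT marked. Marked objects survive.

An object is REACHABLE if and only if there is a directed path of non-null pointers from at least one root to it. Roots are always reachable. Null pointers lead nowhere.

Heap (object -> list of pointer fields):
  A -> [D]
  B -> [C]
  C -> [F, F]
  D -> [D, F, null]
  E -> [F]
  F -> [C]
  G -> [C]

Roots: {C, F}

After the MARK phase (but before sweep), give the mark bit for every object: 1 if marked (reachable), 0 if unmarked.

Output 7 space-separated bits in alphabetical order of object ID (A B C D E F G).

Roots: C F
Mark C: refs=F F, marked=C
Mark F: refs=C, marked=C F
Unmarked (collected): A B D E G

Answer: 0 0 1 0 0 1 0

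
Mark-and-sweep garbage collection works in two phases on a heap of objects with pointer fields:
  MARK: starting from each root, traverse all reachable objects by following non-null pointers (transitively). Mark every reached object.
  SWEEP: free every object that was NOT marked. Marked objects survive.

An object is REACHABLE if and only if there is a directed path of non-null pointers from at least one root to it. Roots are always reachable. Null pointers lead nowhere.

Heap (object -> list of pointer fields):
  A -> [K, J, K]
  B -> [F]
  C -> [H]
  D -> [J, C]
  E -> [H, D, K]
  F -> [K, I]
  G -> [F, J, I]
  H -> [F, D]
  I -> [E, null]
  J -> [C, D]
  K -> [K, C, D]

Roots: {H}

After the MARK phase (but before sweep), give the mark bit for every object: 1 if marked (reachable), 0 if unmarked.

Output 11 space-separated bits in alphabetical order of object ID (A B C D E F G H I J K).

Answer: 0 0 1 1 1 1 0 1 1 1 1

Derivation:
Roots: H
Mark H: refs=F D, marked=H
Mark F: refs=K I, marked=F H
Mark D: refs=J C, marked=D F H
Mark K: refs=K C D, marked=D F H K
Mark I: refs=E null, marked=D F H I K
Mark J: refs=C D, marked=D F H I J K
Mark C: refs=H, marked=C D F H I J K
Mark E: refs=H D K, marked=C D E F H I J K
Unmarked (collected): A B G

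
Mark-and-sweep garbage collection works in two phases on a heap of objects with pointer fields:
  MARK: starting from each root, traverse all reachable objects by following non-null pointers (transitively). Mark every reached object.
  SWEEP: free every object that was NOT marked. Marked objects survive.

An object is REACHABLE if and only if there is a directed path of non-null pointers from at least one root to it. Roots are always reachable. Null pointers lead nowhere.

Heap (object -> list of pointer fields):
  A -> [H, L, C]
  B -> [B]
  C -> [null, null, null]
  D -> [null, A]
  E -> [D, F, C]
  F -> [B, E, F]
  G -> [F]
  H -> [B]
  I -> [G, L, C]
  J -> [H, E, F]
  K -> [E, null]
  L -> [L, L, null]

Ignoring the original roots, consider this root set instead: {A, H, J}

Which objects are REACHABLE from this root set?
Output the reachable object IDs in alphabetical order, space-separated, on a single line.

Roots: A H J
Mark A: refs=H L C, marked=A
Mark H: refs=B, marked=A H
Mark J: refs=H E F, marked=A H J
Mark L: refs=L L null, marked=A H J L
Mark C: refs=null null null, marked=A C H J L
Mark B: refs=B, marked=A B C H J L
Mark E: refs=D F C, marked=A B C E H J L
Mark F: refs=B E F, marked=A B C E F H J L
Mark D: refs=null A, marked=A B C D E F H J L
Unmarked (collected): G I K

Answer: A B C D E F H J L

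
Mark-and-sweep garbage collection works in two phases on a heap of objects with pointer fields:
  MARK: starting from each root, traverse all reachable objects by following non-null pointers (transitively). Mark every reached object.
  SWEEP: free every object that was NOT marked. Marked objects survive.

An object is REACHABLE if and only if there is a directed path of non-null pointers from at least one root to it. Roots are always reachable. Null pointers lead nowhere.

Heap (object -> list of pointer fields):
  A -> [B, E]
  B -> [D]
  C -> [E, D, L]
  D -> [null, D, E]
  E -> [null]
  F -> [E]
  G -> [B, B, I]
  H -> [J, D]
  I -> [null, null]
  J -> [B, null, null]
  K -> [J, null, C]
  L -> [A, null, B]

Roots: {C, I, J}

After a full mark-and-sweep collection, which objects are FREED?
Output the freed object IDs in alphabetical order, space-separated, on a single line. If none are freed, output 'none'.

Roots: C I J
Mark C: refs=E D L, marked=C
Mark I: refs=null null, marked=C I
Mark J: refs=B null null, marked=C I J
Mark E: refs=null, marked=C E I J
Mark D: refs=null D E, marked=C D E I J
Mark L: refs=A null B, marked=C D E I J L
Mark B: refs=D, marked=B C D E I J L
Mark A: refs=B E, marked=A B C D E I J L
Unmarked (collected): F G H K

Answer: F G H K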